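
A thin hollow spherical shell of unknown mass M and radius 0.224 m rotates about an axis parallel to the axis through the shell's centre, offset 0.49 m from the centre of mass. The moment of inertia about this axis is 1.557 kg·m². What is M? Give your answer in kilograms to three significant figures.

5.69

I = I_cm + Md² = (2/3)MR² + Md² = M·[0.666667·(0.224)² + (0.49)²] = M·0.27355.
So M = 1.557 / 0.27355 = 5.6918 kg.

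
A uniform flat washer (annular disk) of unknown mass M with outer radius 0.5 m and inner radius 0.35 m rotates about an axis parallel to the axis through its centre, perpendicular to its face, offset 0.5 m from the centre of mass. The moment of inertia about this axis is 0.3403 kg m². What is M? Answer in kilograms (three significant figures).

I = I_cm + Md² = (1/2)M(R²+r²) + Md² = M·[0.5·[(0.5)² + (0.35)²] + (0.5)²] = M·0.43625.
So M = 0.3403 / 0.43625 = 0.78006 kg.

0.780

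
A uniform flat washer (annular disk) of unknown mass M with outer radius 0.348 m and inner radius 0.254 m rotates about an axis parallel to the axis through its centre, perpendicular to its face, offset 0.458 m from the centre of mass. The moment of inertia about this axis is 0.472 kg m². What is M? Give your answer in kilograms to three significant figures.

I = I_cm + Md² = (1/2)M(R²+r²) + Md² = M·[0.5·[(0.348)² + (0.254)²] + (0.458)²] = M·0.30257.
So M = 0.472 / 0.30257 = 1.5599 kg.

1.56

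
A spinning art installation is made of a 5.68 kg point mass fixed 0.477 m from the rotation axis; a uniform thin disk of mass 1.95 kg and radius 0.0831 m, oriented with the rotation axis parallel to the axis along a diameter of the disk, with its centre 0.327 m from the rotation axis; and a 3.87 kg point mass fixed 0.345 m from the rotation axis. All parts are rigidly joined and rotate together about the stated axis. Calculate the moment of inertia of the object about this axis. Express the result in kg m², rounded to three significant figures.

Point mass: I_cm = 0; centre at d = 0.477 m, so I = I_cm + Md² gives I = 0 + (5.68)(0.477)² = 1.2924 kg m².
Thin disk: I_cm = (1/4)MR² = (1/4)(1.95)(0.0831)² = 0.0033665 kg m²; centre at d = 0.327 m, so I = I_cm + Md² gives I = 0.0033665 + (1.95)(0.327)² = 0.21188 kg m².
Point mass: I_cm = 0; centre at d = 0.345 m, so I = I_cm + Md² gives I = 0 + (3.87)(0.345)² = 0.46063 kg m².
Total I = 1.2924 + 0.21188 + 0.46063 = 1.9649 kg m².

1.96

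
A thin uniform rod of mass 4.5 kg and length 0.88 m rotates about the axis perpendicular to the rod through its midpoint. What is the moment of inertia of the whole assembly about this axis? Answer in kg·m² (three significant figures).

0.290

I_cm = (1/12)ML² = (1/12)(4.5)(0.88)² = 0.2904 kg·m²; axis through the centre, so I = 0.2904 kg·m².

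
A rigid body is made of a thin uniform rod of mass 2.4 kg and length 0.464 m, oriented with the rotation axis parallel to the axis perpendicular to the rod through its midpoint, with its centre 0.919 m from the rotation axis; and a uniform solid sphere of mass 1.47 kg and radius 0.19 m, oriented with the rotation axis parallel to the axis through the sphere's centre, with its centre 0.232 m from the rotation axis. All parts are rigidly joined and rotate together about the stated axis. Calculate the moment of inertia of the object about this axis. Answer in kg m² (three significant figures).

Thin rod: I_cm = (1/12)ML² = (1/12)(2.4)(0.464)² = 0.043059 kg m²; centre at d = 0.919 m, so the parallel axis theorem gives I = 0.043059 + (2.4)(0.919)² = 2.07 kg m².
Solid sphere: I_cm = (2/5)MR² = (2/5)(1.47)(0.19)² = 0.021227 kg m²; centre at d = 0.232 m, so the parallel axis theorem gives I = 0.021227 + (1.47)(0.232)² = 0.10035 kg m².
Total I = 2.07 + 0.10035 = 2.1704 kg m².

2.17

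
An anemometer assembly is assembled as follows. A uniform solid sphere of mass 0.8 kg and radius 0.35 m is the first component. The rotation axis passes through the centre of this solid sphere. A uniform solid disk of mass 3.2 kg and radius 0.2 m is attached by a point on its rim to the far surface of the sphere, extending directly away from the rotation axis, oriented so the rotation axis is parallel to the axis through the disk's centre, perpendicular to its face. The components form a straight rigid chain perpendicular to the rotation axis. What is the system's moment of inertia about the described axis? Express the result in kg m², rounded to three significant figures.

Solid sphere: I_cm = (2/5)MR² = (2/5)(0.8)(0.35)² = 0.0392 kg m²; axis through the centre, so I = 0.0392 kg m².
Solid disk: I_cm = (1/2)MR² = (1/2)(3.2)(0.2)² = 0.064 kg m²; centre at d = 0.35 + 0.2 = 0.55 m, so I = I_cm + Md² gives I = 0.064 + (3.2)(0.55)² = 1.032 kg m².
Total I = 0.0392 + 1.032 = 1.0712 kg m².

1.07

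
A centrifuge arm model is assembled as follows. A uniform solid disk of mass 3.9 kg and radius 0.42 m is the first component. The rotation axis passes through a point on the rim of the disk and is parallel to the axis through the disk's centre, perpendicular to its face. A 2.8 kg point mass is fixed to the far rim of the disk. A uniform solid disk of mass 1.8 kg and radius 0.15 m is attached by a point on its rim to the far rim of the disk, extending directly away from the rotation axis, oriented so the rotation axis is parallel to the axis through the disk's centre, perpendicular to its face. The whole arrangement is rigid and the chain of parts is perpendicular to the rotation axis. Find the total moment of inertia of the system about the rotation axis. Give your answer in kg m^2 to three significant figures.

Solid disk: I_cm = (1/2)MR² = (1/2)(3.9)(0.42)² = 0.34398 kg m^2; centre at d = 0.42 m, so the parallel axis theorem gives I = 0.34398 + (3.9)(0.42)² = 1.0319 kg m^2.
Point mass: I_cm = 0; centre at d = 0.42 + 0.42 = 0.84 m, so the parallel axis theorem gives I = 0 + (2.8)(0.84)² = 1.9757 kg m^2.
Solid disk: I_cm = (1/2)MR² = (1/2)(1.8)(0.15)² = 0.02025 kg m^2; centre at d = 0.42 + 0.42 + 0.15 = 0.99 m, so the parallel axis theorem gives I = 0.02025 + (1.8)(0.99)² = 1.7844 kg m^2.
Total I = 1.0319 + 1.9757 + 1.7844 = 4.792 kg m^2.

4.79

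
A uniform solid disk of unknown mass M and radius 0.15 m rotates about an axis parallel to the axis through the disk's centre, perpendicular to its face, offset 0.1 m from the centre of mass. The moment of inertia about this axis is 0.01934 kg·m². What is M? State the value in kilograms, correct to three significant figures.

0.910

I = I_cm + Md² = (1/2)MR² + Md² = M·[0.5·(0.15)² + (0.1)²] = M·0.02125.
So M = 0.01934 / 0.02125 = 0.91012 kg.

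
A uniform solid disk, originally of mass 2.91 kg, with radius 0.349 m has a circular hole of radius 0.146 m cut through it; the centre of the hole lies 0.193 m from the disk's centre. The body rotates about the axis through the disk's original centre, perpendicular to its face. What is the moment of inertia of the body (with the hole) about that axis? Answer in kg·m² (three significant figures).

Unpierced body about its centre: I₀ = (1/2)MR² = (1/2)(2.91)(0.349)² = 0.17722 kg·m².
The removed disk has mass m = M·(r/R)² = (2.91)(0.146/0.349)² = 0.50927 kg (same uniform areal density).
Its moment of inertia about the rotation axis (parallel-axis theorem): I_hole = (1/2)mr² + md² = (1/2)(0.50927)(0.146)² + (0.50927)(0.193)² = 0.024398 kg·m².
Treating the hole as negative mass, I = I₀ − I_hole = 0.17722 − 0.024398 = 0.15282 kg·m².

0.153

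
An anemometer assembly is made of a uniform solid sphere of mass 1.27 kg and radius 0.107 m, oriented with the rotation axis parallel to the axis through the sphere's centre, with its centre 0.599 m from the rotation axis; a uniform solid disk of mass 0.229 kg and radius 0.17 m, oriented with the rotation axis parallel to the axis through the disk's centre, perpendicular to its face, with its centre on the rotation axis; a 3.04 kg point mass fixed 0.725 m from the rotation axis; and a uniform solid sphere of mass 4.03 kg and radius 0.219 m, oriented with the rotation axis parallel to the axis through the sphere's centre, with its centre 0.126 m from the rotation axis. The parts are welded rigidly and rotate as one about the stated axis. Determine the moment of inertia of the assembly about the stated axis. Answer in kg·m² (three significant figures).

Solid sphere: I_cm = (2/5)MR² = (2/5)(1.27)(0.107)² = 0.0058161 kg·m²; centre at d = 0.599 m, so the parallel axis theorem gives I = 0.0058161 + (1.27)(0.599)² = 0.46149 kg·m².
Solid disk: I_cm = (1/2)MR² = (1/2)(0.229)(0.17)² = 0.0033091 kg·m²; axis through the centre, so I = 0.0033091 kg·m².
Point mass: I_cm = 0; centre at d = 0.725 m, so the parallel axis theorem gives I = 0 + (3.04)(0.725)² = 1.5979 kg·m².
Solid sphere: I_cm = (2/5)MR² = (2/5)(4.03)(0.219)² = 0.077313 kg·m²; centre at d = 0.126 m, so the parallel axis theorem gives I = 0.077313 + (4.03)(0.126)² = 0.14129 kg·m².
Total I = 0.46149 + 0.0033091 + 1.5979 + 0.14129 = 2.204 kg·m².

2.20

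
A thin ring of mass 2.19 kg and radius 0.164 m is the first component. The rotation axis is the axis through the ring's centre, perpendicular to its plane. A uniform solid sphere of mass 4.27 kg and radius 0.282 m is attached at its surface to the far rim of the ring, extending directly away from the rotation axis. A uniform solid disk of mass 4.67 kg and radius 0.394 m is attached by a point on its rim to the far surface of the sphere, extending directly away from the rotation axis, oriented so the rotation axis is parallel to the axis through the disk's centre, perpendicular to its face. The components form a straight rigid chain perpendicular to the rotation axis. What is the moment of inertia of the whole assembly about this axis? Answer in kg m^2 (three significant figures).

7.29

Thin ring: I_cm = MR² = (2.19)(0.164)² = 0.058902 kg m^2; axis through the centre, so I = 0.058902 kg m^2.
Solid sphere: I_cm = (2/5)MR² = (2/5)(4.27)(0.282)² = 0.13583 kg m^2; centre at d = 0.164 + 0.282 = 0.446 m, so the parallel axis theorem gives I = 0.13583 + (4.27)(0.446)² = 0.9852 kg m^2.
Solid disk: I_cm = (1/2)MR² = (1/2)(4.67)(0.394)² = 0.36248 kg m^2; centre at d = 0.164 + 0.282 + 0.282 + 0.394 = 1.122 m, so the parallel axis theorem gives I = 0.36248 + (4.67)(1.122)² = 6.2415 kg m^2.
Total I = 0.058902 + 0.9852 + 6.2415 = 7.2856 kg m^2.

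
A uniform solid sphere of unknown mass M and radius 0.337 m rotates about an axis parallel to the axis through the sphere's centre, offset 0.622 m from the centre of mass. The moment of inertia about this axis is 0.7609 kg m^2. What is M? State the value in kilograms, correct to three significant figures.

1.76

I = I_cm + Md² = (2/5)MR² + Md² = M·[0.4·(0.337)² + (0.622)²] = M·0.43231.
So M = 0.7609 / 0.43231 = 1.7601 kg.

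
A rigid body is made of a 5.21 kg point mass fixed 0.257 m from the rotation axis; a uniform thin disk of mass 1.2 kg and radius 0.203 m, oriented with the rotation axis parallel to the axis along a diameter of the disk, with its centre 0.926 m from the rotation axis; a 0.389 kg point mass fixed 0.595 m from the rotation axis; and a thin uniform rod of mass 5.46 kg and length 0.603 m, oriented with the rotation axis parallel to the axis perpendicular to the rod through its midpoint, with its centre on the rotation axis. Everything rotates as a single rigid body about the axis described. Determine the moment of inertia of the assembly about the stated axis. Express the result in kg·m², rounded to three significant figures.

Point mass: I_cm = 0; centre at d = 0.257 m, so I = I_cm + Md² gives I = 0 + (5.21)(0.257)² = 0.34412 kg·m².
Thin disk: I_cm = (1/4)MR² = (1/4)(1.2)(0.203)² = 0.012363 kg·m²; centre at d = 0.926 m, so I = I_cm + Md² gives I = 0.012363 + (1.2)(0.926)² = 1.0413 kg·m².
Point mass: I_cm = 0; centre at d = 0.595 m, so I = I_cm + Md² gives I = 0 + (0.389)(0.595)² = 0.13772 kg·m².
Thin rod: I_cm = (1/12)ML² = (1/12)(5.46)(0.603)² = 0.16544 kg·m²; axis through the centre, so I = 0.16544 kg·m².
Total I = 0.34412 + 1.0413 + 0.13772 + 0.16544 = 1.6886 kg·m².

1.69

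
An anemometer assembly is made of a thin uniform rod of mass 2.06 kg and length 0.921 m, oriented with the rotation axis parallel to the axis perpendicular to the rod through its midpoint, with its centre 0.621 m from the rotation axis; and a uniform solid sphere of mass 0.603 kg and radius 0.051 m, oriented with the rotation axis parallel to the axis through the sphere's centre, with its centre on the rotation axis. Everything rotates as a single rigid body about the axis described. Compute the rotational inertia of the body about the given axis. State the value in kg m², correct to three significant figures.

0.941

Thin rod: I_cm = (1/12)ML² = (1/12)(2.06)(0.921)² = 0.14561 kg m²; centre at d = 0.621 m, so the parallel axis theorem gives I = 0.14561 + (2.06)(0.621)² = 0.94004 kg m².
Solid sphere: I_cm = (2/5)MR² = (2/5)(0.603)(0.051)² = 0.00062736 kg m²; axis through the centre, so I = 0.00062736 kg m².
Total I = 0.94004 + 0.00062736 = 0.94066 kg m².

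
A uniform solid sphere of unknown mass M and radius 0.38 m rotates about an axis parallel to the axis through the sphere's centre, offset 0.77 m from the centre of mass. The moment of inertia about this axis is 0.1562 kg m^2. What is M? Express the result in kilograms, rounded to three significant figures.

0.240

I = I_cm + Md² = (2/5)MR² + Md² = M·[0.4·(0.38)² + (0.77)²] = M·0.65066.
So M = 0.1562 / 0.65066 = 0.24006 kg.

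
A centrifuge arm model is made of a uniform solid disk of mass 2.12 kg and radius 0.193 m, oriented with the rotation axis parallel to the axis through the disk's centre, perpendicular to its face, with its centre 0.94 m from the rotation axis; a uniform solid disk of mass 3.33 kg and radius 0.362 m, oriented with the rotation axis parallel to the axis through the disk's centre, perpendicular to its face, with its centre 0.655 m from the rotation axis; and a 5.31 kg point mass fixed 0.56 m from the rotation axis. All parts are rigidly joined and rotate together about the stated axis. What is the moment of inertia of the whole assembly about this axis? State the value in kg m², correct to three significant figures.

Solid disk: I_cm = (1/2)MR² = (1/2)(2.12)(0.193)² = 0.039484 kg m²; centre at d = 0.94 m, so I = I_cm + Md² gives I = 0.039484 + (2.12)(0.94)² = 1.9127 kg m².
Solid disk: I_cm = (1/2)MR² = (1/2)(3.33)(0.362)² = 0.21819 kg m²; centre at d = 0.655 m, so I = I_cm + Md² gives I = 0.21819 + (3.33)(0.655)² = 1.6468 kg m².
Point mass: I_cm = 0; centre at d = 0.56 m, so I = I_cm + Md² gives I = 0 + (5.31)(0.56)² = 1.6652 kg m².
Total I = 1.9127 + 1.6468 + 1.6652 = 5.2248 kg m².

5.22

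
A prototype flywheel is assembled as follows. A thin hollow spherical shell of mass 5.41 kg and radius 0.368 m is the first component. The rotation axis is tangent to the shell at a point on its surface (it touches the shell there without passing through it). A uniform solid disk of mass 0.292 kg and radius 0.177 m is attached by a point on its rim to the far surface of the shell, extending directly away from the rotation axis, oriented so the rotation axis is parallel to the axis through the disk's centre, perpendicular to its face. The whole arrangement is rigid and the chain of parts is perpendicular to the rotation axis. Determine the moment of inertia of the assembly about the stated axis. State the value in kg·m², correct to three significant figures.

Spherical shell: I_cm = (2/3)MR² = (2/3)(5.41)(0.368)² = 0.48843 kg·m²; centre at d = 0.368 m, so the parallel axis theorem gives I = 0.48843 + (5.41)(0.368)² = 1.2211 kg·m².
Solid disk: I_cm = (1/2)MR² = (1/2)(0.292)(0.177)² = 0.004574 kg·m²; centre at d = 0.368 + 0.368 + 0.177 = 0.913 m, so the parallel axis theorem gives I = 0.004574 + (0.292)(0.913)² = 0.24798 kg·m².
Total I = 1.2211 + 0.24798 = 1.469 kg·m².

1.47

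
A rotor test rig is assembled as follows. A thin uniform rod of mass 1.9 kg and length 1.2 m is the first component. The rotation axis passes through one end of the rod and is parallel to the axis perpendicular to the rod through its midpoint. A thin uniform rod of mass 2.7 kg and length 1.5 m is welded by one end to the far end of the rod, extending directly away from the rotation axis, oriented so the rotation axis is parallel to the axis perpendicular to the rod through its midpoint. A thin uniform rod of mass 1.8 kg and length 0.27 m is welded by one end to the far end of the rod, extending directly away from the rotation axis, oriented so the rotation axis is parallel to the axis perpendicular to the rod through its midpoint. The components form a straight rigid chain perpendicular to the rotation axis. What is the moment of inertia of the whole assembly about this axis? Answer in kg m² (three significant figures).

Thin rod: I_cm = (1/12)ML² = (1/12)(1.9)(1.2)² = 0.228 kg m²; centre at d = 0.6 m, so the parallel axis theorem gives I = 0.228 + (1.9)(0.6)² = 0.912 kg m².
Thin rod: I_cm = (1/12)ML² = (1/12)(2.7)(1.5)² = 0.50625 kg m²; centre at d = 0.6 + 0.6 + 0.75 = 1.95 m, so the parallel axis theorem gives I = 0.50625 + (2.7)(1.95)² = 10.773 kg m².
Thin rod: I_cm = (1/12)ML² = (1/12)(1.8)(0.27)² = 0.010935 kg m²; centre at d = 0.6 + 0.6 + 0.75 + 0.75 + 0.135 = 2.835 m, so the parallel axis theorem gives I = 0.010935 + (1.8)(2.835)² = 14.478 kg m².
Total I = 0.912 + 10.773 + 14.478 = 26.163 kg m².

26.2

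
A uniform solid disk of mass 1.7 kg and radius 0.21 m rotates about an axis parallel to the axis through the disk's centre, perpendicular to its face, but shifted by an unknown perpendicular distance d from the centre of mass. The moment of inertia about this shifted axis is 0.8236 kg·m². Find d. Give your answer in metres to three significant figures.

0.680

About the centre-of-mass axis, I_cm = (1/2)MR² = (1/2)(1.7)(0.21)² = 0.037485 kg·m².
Parallel axis theorem: I = I_cm + Md², so Md² = 0.8236 − 0.037485 = 0.78612 kg·m².
d = √(0.78612 / 1.7) = 0.68002 m.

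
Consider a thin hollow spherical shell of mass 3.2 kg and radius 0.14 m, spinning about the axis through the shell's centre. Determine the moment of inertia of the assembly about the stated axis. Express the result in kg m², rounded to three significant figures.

I_cm = (2/3)MR² = (2/3)(3.2)(0.14)² = 0.041813 kg m²; axis through the centre, so I = 0.041813 kg m².

0.0418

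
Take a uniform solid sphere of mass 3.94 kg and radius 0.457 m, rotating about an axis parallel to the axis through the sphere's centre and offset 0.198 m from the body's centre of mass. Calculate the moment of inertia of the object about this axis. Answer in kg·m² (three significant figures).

I_cm = (2/5)MR² = (2/5)(3.94)(0.457)² = 0.32915 kg·m²; centre at d = 0.198 m, so I = I_cm + Md² gives I = 0.32915 + (3.94)(0.198)² = 0.48361 kg·m².

0.484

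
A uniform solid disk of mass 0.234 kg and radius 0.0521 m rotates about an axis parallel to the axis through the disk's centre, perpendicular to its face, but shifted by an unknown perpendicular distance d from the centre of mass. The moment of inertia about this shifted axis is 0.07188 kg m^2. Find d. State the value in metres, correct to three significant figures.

0.553

About the centre-of-mass axis, I_cm = (1/2)MR² = (1/2)(0.234)(0.0521)² = 0.00031759 kg m^2.
Parallel axis theorem: I = I_cm + Md², so Md² = 0.07188 − 0.00031759 = 0.071562 kg m^2.
d = √(0.071562 / 0.234) = 0.55301 m.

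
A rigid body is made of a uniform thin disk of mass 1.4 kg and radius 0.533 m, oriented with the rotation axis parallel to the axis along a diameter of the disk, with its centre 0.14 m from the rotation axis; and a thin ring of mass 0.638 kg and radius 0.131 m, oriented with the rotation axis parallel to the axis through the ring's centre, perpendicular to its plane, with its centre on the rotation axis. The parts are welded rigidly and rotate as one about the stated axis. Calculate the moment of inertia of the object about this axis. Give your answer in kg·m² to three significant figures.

0.138

Thin disk: I_cm = (1/4)MR² = (1/4)(1.4)(0.533)² = 0.099431 kg·m²; centre at d = 0.14 m, so I = I_cm + Md² gives I = 0.099431 + (1.4)(0.14)² = 0.12687 kg·m².
Thin ring: I_cm = MR² = (0.638)(0.131)² = 0.010949 kg·m²; axis through the centre, so I = 0.010949 kg·m².
Total I = 0.12687 + 0.010949 = 0.13782 kg·m².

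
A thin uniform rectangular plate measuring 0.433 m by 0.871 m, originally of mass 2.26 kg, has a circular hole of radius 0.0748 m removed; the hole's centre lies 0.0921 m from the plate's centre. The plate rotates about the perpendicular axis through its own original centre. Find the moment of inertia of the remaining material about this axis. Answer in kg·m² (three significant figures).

0.177

Unpierced body about its centre: I₀ = (1/12)M(a²+b²) = (1/12)(2.26)[(0.433)² + (0.871)²] = 0.17819 kg·m².
The removed disk has mass m = M·πr²/(ab) = (2.26)·π(0.0748)²/(0.433·0.871) = 0.10533 kg (same uniform areal density).
Its moment of inertia about the rotation axis (parallel-axis theorem): I_hole = (1/2)mr² + md² = (1/2)(0.10533)(0.0748)² + (0.10533)(0.0921)² = 0.0011881 kg·m².
Treating the hole as negative mass, I = I₀ − I_hole = 0.17819 − 0.0011881 = 0.177 kg·m².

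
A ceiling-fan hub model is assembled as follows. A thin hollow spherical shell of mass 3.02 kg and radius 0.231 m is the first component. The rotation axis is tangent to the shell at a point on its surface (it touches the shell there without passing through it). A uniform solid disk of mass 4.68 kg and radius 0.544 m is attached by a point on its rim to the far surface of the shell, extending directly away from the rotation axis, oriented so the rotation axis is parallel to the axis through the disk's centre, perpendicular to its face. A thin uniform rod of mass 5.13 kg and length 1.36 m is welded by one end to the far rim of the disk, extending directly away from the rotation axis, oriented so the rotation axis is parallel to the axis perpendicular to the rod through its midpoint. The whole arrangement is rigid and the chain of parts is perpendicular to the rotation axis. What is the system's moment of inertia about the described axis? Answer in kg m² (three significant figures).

32.0

Spherical shell: I_cm = (2/3)MR² = (2/3)(3.02)(0.231)² = 0.10743 kg m²; centre at d = 0.231 m, so I = I_cm + Md² gives I = 0.10743 + (3.02)(0.231)² = 0.26858 kg m².
Solid disk: I_cm = (1/2)MR² = (1/2)(4.68)(0.544)² = 0.69249 kg m²; centre at d = 0.231 + 0.231 + 0.544 = 1.006 m, so I = I_cm + Md² gives I = 0.69249 + (4.68)(1.006)² = 5.4288 kg m².
Thin rod: I_cm = (1/12)ML² = (1/12)(5.13)(1.36)² = 0.7907 kg m²; centre at d = 0.231 + 0.231 + 0.544 + 0.544 + 0.68 = 2.23 m, so I = I_cm + Md² gives I = 0.7907 + (5.13)(2.23)² = 26.302 kg m².
Total I = 0.26858 + 5.4288 + 26.302 = 31.999 kg m².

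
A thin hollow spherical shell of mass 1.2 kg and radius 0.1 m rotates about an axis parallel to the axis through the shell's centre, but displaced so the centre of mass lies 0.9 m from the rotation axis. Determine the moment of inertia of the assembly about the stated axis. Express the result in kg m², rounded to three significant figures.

I_cm = (2/3)MR² = (2/3)(1.2)(0.1)² = 0.008 kg m²; centre at d = 0.9 m, so I = I_cm + Md² gives I = 0.008 + (1.2)(0.9)² = 0.98 kg m².

0.980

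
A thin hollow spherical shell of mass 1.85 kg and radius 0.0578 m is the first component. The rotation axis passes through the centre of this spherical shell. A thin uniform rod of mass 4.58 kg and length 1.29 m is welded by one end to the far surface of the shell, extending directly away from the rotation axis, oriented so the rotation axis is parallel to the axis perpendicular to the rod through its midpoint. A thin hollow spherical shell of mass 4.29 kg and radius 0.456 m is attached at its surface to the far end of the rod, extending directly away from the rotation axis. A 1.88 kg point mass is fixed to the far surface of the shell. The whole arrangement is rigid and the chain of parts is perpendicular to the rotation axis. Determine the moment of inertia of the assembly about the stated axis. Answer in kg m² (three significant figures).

27.1

Spherical shell: I_cm = (2/3)MR² = (2/3)(1.85)(0.0578)² = 0.0041204 kg m²; axis through the centre, so I = 0.0041204 kg m².
Thin rod: I_cm = (1/12)ML² = (1/12)(4.58)(1.29)² = 0.63513 kg m²; centre at d = 0.0578 + 0.645 = 0.7028 m, so I = I_cm + Md² gives I = 0.63513 + (4.58)(0.7028)² = 2.8973 kg m².
Spherical shell: I_cm = (2/3)MR² = (2/3)(4.29)(0.456)² = 0.5947 kg m²; centre at d = 0.0578 + 0.645 + 0.645 + 0.456 = 1.8038 m, so I = I_cm + Md² gives I = 0.5947 + (4.29)(1.8038)² = 14.553 kg m².
Point mass: I_cm = 0; centre at d = 0.0578 + 0.645 + 0.645 + 0.456 + 0.456 = 2.2598 m, so I = I_cm + Md² gives I = 0 + (1.88)(2.2598)² = 9.6006 kg m².
Total I = 0.0041204 + 2.8973 + 14.553 + 9.6006 = 27.055 kg m².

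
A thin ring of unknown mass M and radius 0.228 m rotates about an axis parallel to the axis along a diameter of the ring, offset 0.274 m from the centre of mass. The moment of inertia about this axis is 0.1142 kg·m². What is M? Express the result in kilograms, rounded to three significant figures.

I = I_cm + Md² = (1/2)MR² + Md² = M·[0.5·(0.228)² + (0.274)²] = M·0.10107.
So M = 0.1142 / 0.10107 = 1.1299 kg.

1.13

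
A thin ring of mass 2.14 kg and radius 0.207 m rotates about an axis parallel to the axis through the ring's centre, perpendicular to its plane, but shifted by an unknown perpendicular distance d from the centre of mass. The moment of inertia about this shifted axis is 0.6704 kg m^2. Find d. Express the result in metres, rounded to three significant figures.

0.520

About the centre-of-mass axis, I_cm = MR² = (2.14)(0.207)² = 0.091697 kg m^2.
Parallel axis theorem: I = I_cm + Md², so Md² = 0.6704 − 0.091697 = 0.5787 kg m^2.
d = √(0.5787 / 2.14) = 0.52002 m.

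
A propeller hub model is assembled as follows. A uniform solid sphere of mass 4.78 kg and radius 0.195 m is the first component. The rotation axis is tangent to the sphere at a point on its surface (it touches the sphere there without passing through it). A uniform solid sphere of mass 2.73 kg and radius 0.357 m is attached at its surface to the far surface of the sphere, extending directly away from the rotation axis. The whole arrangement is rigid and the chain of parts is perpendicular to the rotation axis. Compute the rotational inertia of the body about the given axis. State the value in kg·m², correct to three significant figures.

Solid sphere: I_cm = (2/5)MR² = (2/5)(4.78)(0.195)² = 0.072704 kg·m²; centre at d = 0.195 m, so I = I_cm + Md² gives I = 0.072704 + (4.78)(0.195)² = 0.25446 kg·m².
Solid sphere: I_cm = (2/5)MR² = (2/5)(2.73)(0.357)² = 0.13917 kg·m²; centre at d = 0.195 + 0.195 + 0.357 = 0.747 m, so I = I_cm + Md² gives I = 0.13917 + (2.73)(0.747)² = 1.6625 kg·m².
Total I = 0.25446 + 1.6625 = 1.917 kg·m².

1.92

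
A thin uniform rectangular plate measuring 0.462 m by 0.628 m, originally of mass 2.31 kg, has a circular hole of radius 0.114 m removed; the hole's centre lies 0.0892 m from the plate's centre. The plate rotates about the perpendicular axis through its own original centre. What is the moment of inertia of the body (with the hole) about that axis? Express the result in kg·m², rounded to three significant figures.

Unpierced body about its centre: I₀ = (1/12)M(a²+b²) = (1/12)(2.31)[(0.462)² + (0.628)²] = 0.11701 kg·m².
The removed disk has mass m = M·πr²/(ab) = (2.31)·π(0.114)²/(0.462·0.628) = 0.32506 kg (same uniform areal density).
Its moment of inertia about the rotation axis (parallel-axis theorem): I_hole = (1/2)mr² + md² = (1/2)(0.32506)(0.114)² + (0.32506)(0.0892)² = 0.0046987 kg·m².
Treating the hole as negative mass, I = I₀ − I_hole = 0.11701 − 0.0046987 = 0.11231 kg·m².

0.112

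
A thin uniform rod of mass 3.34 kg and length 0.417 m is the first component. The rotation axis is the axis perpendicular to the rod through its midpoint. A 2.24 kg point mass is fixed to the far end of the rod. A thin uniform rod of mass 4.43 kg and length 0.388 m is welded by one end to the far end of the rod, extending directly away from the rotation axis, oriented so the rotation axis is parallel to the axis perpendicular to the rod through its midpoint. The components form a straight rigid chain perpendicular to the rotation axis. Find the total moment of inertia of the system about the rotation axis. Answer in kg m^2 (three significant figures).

Thin rod: I_cm = (1/12)ML² = (1/12)(3.34)(0.417)² = 0.048399 kg m^2; axis through the centre, so I = 0.048399 kg m^2.
Point mass: I_cm = 0; centre at d = 0.2085 m, so I = I_cm + Md² gives I = 0 + (2.24)(0.2085)² = 0.097378 kg m^2.
Thin rod: I_cm = (1/12)ML² = (1/12)(4.43)(0.388)² = 0.055576 kg m^2; centre at d = 0.2085 + 0.194 = 0.4025 m, so I = I_cm + Md² gives I = 0.055576 + (4.43)(0.4025)² = 0.77326 kg m^2.
Total I = 0.048399 + 0.097378 + 0.77326 = 0.91904 kg m^2.

0.919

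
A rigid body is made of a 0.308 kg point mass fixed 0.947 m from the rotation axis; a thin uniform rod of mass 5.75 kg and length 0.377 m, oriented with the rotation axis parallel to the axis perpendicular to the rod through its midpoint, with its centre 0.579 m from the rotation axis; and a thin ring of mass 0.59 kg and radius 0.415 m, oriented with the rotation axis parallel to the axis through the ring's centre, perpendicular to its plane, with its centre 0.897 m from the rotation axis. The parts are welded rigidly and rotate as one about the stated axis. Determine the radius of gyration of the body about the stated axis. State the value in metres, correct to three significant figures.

Point mass: I_cm = 0; centre at d = 0.947 m, so I = I_cm + Md² gives I = 0 + (0.308)(0.947)² = 0.27622 kg m².
Thin rod: I_cm = (1/12)ML² = (1/12)(5.75)(0.377)² = 0.068103 kg m²; centre at d = 0.579 m, so I = I_cm + Md² gives I = 0.068103 + (5.75)(0.579)² = 1.9957 kg m².
Thin ring: I_cm = MR² = (0.59)(0.415)² = 0.10161 kg m²; centre at d = 0.897 m, so I = I_cm + Md² gives I = 0.10161 + (0.59)(0.897)² = 0.57633 kg m².
Total I = 2.8483 kg m²; total mass M = 6.648 kg.
k = √(I/M) = √(2.8483/6.648) = 0.65456 m.

0.655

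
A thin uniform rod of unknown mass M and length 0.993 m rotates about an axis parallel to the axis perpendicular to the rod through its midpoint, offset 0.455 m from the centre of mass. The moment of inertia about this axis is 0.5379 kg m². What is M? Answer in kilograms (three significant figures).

1.86

I = I_cm + Md² = (1/12)ML² + Md² = M·[0.0833333·(0.993)² + (0.455)²] = M·0.2892.
So M = 0.5379 / 0.2892 = 1.86 kg.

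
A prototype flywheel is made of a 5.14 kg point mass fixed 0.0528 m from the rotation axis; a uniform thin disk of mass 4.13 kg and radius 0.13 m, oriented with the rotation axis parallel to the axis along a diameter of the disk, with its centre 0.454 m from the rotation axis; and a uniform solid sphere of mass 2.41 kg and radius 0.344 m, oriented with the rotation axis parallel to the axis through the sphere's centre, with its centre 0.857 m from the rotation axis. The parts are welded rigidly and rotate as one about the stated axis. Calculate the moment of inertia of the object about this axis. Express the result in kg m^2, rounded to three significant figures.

2.77

Point mass: I_cm = 0; centre at d = 0.0528 m, so I = I_cm + Md² gives I = 0 + (5.14)(0.0528)² = 0.014329 kg m^2.
Thin disk: I_cm = (1/4)MR² = (1/4)(4.13)(0.13)² = 0.017449 kg m^2; centre at d = 0.454 m, so I = I_cm + Md² gives I = 0.017449 + (4.13)(0.454)² = 0.86871 kg m^2.
Solid sphere: I_cm = (2/5)MR² = (2/5)(2.41)(0.344)² = 0.11408 kg m^2; centre at d = 0.857 m, so I = I_cm + Md² gives I = 0.11408 + (2.41)(0.857)² = 1.8841 kg m^2.
Total I = 0.014329 + 0.86871 + 1.8841 = 2.7671 kg m^2.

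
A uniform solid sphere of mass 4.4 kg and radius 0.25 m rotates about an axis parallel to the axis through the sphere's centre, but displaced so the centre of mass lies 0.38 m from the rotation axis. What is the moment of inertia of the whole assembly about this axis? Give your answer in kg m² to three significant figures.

I_cm = (2/5)MR² = (2/5)(4.4)(0.25)² = 0.11 kg m²; centre at d = 0.38 m, so I = I_cm + Md² gives I = 0.11 + (4.4)(0.38)² = 0.74536 kg m².

0.745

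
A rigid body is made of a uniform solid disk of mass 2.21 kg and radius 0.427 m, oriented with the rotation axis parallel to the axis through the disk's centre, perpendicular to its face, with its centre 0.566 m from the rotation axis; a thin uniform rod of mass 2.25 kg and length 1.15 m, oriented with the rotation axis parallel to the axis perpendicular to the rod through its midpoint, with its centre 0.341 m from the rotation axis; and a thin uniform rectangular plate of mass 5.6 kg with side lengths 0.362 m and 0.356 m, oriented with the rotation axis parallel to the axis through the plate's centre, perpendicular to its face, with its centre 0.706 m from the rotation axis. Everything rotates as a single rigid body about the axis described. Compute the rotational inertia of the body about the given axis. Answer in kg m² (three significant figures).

4.33

Solid disk: I_cm = (1/2)MR² = (1/2)(2.21)(0.427)² = 0.20147 kg m²; centre at d = 0.566 m, so I = I_cm + Md² gives I = 0.20147 + (2.21)(0.566)² = 0.90946 kg m².
Thin rod: I_cm = (1/12)ML² = (1/12)(2.25)(1.15)² = 0.24797 kg m²; centre at d = 0.341 m, so I = I_cm + Md² gives I = 0.24797 + (2.25)(0.341)² = 0.5096 kg m².
Rectangular plate: I_cm = (1/12)M(a²+b²) = (1/12)(5.6)[(0.362)² + (0.356)²] = 0.1203 kg m²; centre at d = 0.706 m, so I = I_cm + Md² gives I = 0.1203 + (5.6)(0.706)² = 2.9115 kg m².
Total I = 0.90946 + 0.5096 + 2.9115 = 4.3306 kg m².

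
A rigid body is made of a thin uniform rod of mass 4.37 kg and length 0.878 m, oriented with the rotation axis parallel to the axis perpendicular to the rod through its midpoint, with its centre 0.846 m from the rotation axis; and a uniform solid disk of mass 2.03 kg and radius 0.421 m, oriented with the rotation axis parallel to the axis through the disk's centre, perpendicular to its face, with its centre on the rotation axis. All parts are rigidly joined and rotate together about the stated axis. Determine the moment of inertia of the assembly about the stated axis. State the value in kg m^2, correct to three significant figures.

Thin rod: I_cm = (1/12)ML² = (1/12)(4.37)(0.878)² = 0.28073 kg m^2; centre at d = 0.846 m, so I = I_cm + Md² gives I = 0.28073 + (4.37)(0.846)² = 3.4084 kg m^2.
Solid disk: I_cm = (1/2)MR² = (1/2)(2.03)(0.421)² = 0.1799 kg m^2; axis through the centre, so I = 0.1799 kg m^2.
Total I = 3.4084 + 0.1799 = 3.5883 kg m^2.

3.59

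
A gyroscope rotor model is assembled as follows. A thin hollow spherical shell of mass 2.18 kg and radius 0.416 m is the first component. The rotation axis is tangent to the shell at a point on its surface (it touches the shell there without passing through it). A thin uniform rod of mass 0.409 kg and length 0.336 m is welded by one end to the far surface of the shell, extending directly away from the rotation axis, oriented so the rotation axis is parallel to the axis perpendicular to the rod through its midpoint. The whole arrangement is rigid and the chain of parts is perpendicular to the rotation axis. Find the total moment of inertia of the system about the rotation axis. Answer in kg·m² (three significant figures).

1.04

Spherical shell: I_cm = (2/3)MR² = (2/3)(2.18)(0.416)² = 0.25151 kg·m²; centre at d = 0.416 m, so the parallel axis theorem gives I = 0.25151 + (2.18)(0.416)² = 0.62877 kg·m².
Thin rod: I_cm = (1/12)ML² = (1/12)(0.409)(0.336)² = 0.0038479 kg·m²; centre at d = 0.416 + 0.416 + 0.168 = 1 m, so the parallel axis theorem gives I = 0.0038479 + (0.409)(1)² = 0.41285 kg·m².
Total I = 0.62877 + 0.41285 = 1.0416 kg·m².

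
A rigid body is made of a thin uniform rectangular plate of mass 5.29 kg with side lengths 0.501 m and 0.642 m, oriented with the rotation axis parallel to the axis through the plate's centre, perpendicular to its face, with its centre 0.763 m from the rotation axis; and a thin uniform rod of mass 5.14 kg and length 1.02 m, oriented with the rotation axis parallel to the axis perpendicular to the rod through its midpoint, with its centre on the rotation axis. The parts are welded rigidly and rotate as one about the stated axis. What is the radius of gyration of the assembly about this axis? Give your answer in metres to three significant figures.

0.605

Rectangular plate: I_cm = (1/12)M(a²+b²) = (1/12)(5.29)[(0.501)² + (0.642)²] = 0.29235 kg·m²; centre at d = 0.763 m, so I = I_cm + Md² gives I = 0.29235 + (5.29)(0.763)² = 3.372 kg·m².
Thin rod: I_cm = (1/12)ML² = (1/12)(5.14)(1.02)² = 0.44564 kg·m²; axis through the centre, so I = 0.44564 kg·m².
Total I = 3.8177 kg·m²; total mass M = 10.43 kg.
k = √(I/M) = √(3.8177/10.43) = 0.605 m.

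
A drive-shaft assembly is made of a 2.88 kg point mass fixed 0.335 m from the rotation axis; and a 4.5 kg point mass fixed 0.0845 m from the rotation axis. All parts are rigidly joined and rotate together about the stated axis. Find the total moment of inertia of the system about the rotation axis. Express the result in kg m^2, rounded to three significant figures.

Point mass: I_cm = 0; centre at d = 0.335 m, so I = I_cm + Md² gives I = 0 + (2.88)(0.335)² = 0.32321 kg m^2.
Point mass: I_cm = 0; centre at d = 0.0845 m, so I = I_cm + Md² gives I = 0 + (4.5)(0.0845)² = 0.032131 kg m^2.
Total I = 0.32321 + 0.032131 = 0.35534 kg m^2.

0.355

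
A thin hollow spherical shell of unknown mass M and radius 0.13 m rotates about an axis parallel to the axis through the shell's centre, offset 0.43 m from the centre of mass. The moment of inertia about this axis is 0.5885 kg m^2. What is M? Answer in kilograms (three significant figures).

I = I_cm + Md² = (2/3)MR² + Md² = M·[0.666667·(0.13)² + (0.43)²] = M·0.19617.
So M = 0.5885 / 0.19617 = 3 kg.

3.00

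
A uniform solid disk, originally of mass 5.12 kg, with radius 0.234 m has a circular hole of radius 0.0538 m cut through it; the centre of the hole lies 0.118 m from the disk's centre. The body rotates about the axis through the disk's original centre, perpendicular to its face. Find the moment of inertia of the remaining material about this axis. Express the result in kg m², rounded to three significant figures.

Unpierced body about its centre: I₀ = (1/2)MR² = (1/2)(5.12)(0.234)² = 0.14018 kg m².
The removed disk has mass m = M·(r/R)² = (5.12)(0.0538/0.234)² = 0.27065 kg (same uniform areal density).
Its moment of inertia about the rotation axis (parallel-axis theorem): I_hole = (1/2)mr² + md² = (1/2)(0.27065)(0.0538)² + (0.27065)(0.118)² = 0.0041602 kg m².
Treating the hole as negative mass, I = I₀ − I_hole = 0.14018 − 0.0041602 = 0.13602 kg m².

0.136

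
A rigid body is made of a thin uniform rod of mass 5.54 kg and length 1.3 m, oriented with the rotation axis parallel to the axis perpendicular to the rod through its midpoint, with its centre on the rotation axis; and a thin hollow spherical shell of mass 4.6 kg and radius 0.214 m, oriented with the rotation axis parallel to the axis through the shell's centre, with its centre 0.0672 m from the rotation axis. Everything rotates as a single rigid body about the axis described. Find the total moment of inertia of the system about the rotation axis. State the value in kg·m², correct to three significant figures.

0.941

Thin rod: I_cm = (1/12)ML² = (1/12)(5.54)(1.3)² = 0.78022 kg·m²; axis through the centre, so I = 0.78022 kg·m².
Spherical shell: I_cm = (2/3)MR² = (2/3)(4.6)(0.214)² = 0.14044 kg·m²; centre at d = 0.0672 m, so I = I_cm + Md² gives I = 0.14044 + (4.6)(0.0672)² = 0.16121 kg·m².
Total I = 0.78022 + 0.16121 = 0.94143 kg·m².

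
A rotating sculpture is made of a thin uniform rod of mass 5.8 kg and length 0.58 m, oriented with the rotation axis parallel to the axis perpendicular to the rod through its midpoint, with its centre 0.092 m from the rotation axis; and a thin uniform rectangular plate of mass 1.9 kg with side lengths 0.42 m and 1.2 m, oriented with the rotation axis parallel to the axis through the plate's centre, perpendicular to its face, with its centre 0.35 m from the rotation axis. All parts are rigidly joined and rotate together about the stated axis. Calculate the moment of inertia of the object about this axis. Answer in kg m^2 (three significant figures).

0.700

Thin rod: I_cm = (1/12)ML² = (1/12)(5.8)(0.58)² = 0.16259 kg m^2; centre at d = 0.092 m, so I = I_cm + Md² gives I = 0.16259 + (5.8)(0.092)² = 0.21168 kg m^2.
Rectangular plate: I_cm = (1/12)M(a²+b²) = (1/12)(1.9)[(0.42)² + (1.2)²] = 0.25593 kg m^2; centre at d = 0.35 m, so I = I_cm + Md² gives I = 0.25593 + (1.9)(0.35)² = 0.48868 kg m^2.
Total I = 0.21168 + 0.48868 = 0.70036 kg m^2.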